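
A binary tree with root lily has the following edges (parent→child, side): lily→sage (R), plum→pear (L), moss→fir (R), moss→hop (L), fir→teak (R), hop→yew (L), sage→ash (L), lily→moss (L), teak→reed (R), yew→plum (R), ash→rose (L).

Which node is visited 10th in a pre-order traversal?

sage

Pre-order visits the node, then its left subtree, then its right subtree.
Visit lily.
At lily: go left to moss.
  Visit moss.
  At moss: go left to hop.
    Visit hop.
    At hop: go left to yew.
      Visit yew.
      At yew: no left child.
      At yew: go right to plum.
        Visit plum.
        At plum: go left to pear.
          pear is a leaf — visit pear.
        At plum: no right child.
    At hop: no right child.
  At moss: go right to fir.
    Visit fir.
    At fir: no left child.
    At fir: go right to teak.
      Visit teak.
      At teak: no left child.
      At teak: go right to reed.
        reed is a leaf — visit reed.
At lily: go right to sage.
  Visit sage.
  At sage: go left to ash.
    Visit ash.
    At ash: go left to rose.
      rose is a leaf — visit rose.
    At ash: no right child.
  At sage: no right child.
Full pre-order sequence: lily, moss, hop, yew, plum, pear, fir, teak, reed, sage, ash, rose.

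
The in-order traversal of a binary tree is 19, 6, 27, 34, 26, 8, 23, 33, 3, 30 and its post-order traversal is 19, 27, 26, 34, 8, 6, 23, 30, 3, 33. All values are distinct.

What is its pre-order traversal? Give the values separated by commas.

The last element of post-order is the root; it splits in-order into left and right subtrees.
Root 33: left subtree has 7 nodes {19, 6, 27, 34, 26, 8, 23}, right has 2 {3, 30}.
  Root 23: left subtree has 6 nodes {19, 6, 27, 34, 26, 8}, right has 0 { }.
    Root 6: left subtree has 1 node {19}, right has 4 {27, 34, 26, 8}.
      Root 8: left subtree has 3 nodes {27, 34, 26}, right has 0 { }.
        Root 34: left subtree has 1 node {27}, right has 1 {26}.
  Root 3: left subtree has 0 nodes { }, right has 1 {30}.

33, 23, 6, 19, 8, 34, 27, 26, 3, 30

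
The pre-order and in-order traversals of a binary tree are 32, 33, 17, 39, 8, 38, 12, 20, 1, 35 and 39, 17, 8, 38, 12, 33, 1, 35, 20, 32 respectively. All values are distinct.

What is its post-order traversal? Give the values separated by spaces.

The first element of pre-order is the root; it splits in-order into left and right subtrees.
Root 32: left subtree has 9 nodes {39, 17, 8, 38, 12, 33, 1, 35, 20}, right has 0 { }.
  Root 33: left subtree has 5 nodes {39, 17, 8, 38, 12}, right has 3 {1, 35, 20}.
    Root 17: left subtree has 1 node {39}, right has 3 {8, 38, 12}.
      Root 8: left subtree has 0 nodes { }, right has 2 {38, 12}.
        Root 38: left subtree has 0 nodes { }, right has 1 {12}.
    Root 20: left subtree has 2 nodes {1, 35}, right has 0 { }.
      Root 1: left subtree has 0 nodes { }, right has 1 {35}.

39 12 38 8 17 35 1 20 33 32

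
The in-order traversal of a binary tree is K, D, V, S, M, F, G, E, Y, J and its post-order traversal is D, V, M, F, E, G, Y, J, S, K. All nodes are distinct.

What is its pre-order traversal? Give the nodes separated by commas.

K, S, V, D, J, Y, G, F, M, E

The last element of post-order is the root; it splits in-order into left and right subtrees.
Root K: left subtree has 0 nodes { }, right has 9 {D, V, S, M, F, G, E, Y, J}.
  Root S: left subtree has 2 nodes {D, V}, right has 6 {M, F, G, E, Y, J}.
    Root V: left subtree has 1 node {D}, right has 0 { }.
    Root J: left subtree has 5 nodes {M, F, G, E, Y}, right has 0 { }.
      Root Y: left subtree has 4 nodes {M, F, G, E}, right has 0 { }.
        Root G: left subtree has 2 nodes {M, F}, right has 1 {E}.
          Root F: left subtree has 1 node {M}, right has 0 { }.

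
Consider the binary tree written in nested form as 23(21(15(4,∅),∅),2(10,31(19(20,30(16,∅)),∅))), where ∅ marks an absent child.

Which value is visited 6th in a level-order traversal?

31

Level-order visits nodes level by level from the root, left to right within each level.
Level 0: 23
Level 1: 21, 2
Level 2: 15, 10, 31
Level 3: 4, 19
Level 4: 20, 30
Level 5: 16
Full level-order sequence: 23, 21, 2, 15, 10, 31, 4, 19, 20, 30, 16.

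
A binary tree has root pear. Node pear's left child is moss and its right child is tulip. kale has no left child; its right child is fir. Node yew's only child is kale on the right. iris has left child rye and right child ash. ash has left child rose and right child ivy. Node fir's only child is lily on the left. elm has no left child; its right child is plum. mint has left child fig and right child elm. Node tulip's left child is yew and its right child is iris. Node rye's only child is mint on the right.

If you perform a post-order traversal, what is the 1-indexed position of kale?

4

Post-order visits the left subtree, then the right subtree, then the node.
At pear: go left to moss.
  moss is a leaf — visit moss.
At pear: go right to tulip.
  At tulip: go left to yew.
    At yew: no left child.
    At yew: go right to kale.
      At kale: no left child.
      At kale: go right to fir.
        At fir: go left to lily.
          lily is a leaf — visit lily.
        At fir: no right child.
        Visit fir.
      Visit kale.
    Visit yew.
  At tulip: go right to iris.
    At iris: go left to rye.
      At rye: no left child.
      At rye: go right to mint.
        At mint: go left to fig.
          fig is a leaf — visit fig.
        At mint: go right to elm.
          At elm: no left child.
          At elm: go right to plum.
            plum is a leaf — visit plum.
          Visit elm.
        Visit mint.
      Visit rye.
    At iris: go right to ash.
      At ash: go left to rose.
        rose is a leaf — visit rose.
      At ash: go right to ivy.
        ivy is a leaf — visit ivy.
      Visit ash.
    Visit iris.
  Visit tulip.
Visit pear.
Full post-order sequence: moss, lily, fir, kale, yew, fig, plum, elm, mint, rye, rose, ivy, ash, iris, tulip, pear.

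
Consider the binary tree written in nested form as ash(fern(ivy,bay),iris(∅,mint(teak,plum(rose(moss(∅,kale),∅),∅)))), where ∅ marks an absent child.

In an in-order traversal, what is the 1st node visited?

ivy

In-order visits the left subtree, then the node, then the right subtree.
At ash: go left to fern.
  At fern: go left to ivy.
    ivy is a leaf — visit ivy.
  Visit fern.
  At fern: go right to bay.
    bay is a leaf — visit bay.
Visit ash.
At ash: go right to iris.
  At iris: no left child.
  Visit iris.
  At iris: go right to mint.
    At mint: go left to teak.
      teak is a leaf — visit teak.
    Visit mint.
    At mint: go right to plum.
      At plum: go left to rose.
        At rose: go left to moss.
          At moss: no left child.
          Visit moss.
          At moss: go right to kale.
            kale is a leaf — visit kale.
        Visit rose.
        At rose: no right child.
      Visit plum.
      At plum: no right child.
Full in-order sequence: ivy, fern, bay, ash, iris, teak, mint, moss, kale, rose, plum.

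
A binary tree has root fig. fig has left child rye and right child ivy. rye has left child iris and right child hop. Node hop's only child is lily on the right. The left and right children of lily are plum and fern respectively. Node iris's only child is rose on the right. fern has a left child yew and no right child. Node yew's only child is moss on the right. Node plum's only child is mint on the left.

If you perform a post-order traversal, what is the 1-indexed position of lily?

8

Post-order visits the left subtree, then the right subtree, then the node.
At fig: go left to rye.
  At rye: go left to iris.
    At iris: no left child.
    At iris: go right to rose.
      rose is a leaf — visit rose.
    Visit iris.
  At rye: go right to hop.
    At hop: no left child.
    At hop: go right to lily.
      At lily: go left to plum.
        At plum: go left to mint.
          mint is a leaf — visit mint.
        At plum: no right child.
        Visit plum.
      At lily: go right to fern.
        At fern: go left to yew.
          At yew: no left child.
          At yew: go right to moss.
            moss is a leaf — visit moss.
          Visit yew.
        At fern: no right child.
        Visit fern.
      Visit lily.
    Visit hop.
  Visit rye.
At fig: go right to ivy.
  ivy is a leaf — visit ivy.
Visit fig.
Full post-order sequence: rose, iris, mint, plum, moss, yew, fern, lily, hop, rye, ivy, fig.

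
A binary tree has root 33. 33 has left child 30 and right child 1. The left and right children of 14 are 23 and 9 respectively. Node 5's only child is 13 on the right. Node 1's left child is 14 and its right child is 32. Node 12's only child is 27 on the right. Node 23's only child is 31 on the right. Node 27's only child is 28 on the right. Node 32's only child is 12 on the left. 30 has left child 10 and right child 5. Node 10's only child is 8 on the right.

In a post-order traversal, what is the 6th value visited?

31

Post-order visits the left subtree, then the right subtree, then the node.
At 33: go left to 30.
  At 30: go left to 10.
    At 10: no left child.
    At 10: go right to 8.
      8 is a leaf — visit 8.
    Visit 10.
  At 30: go right to 5.
    At 5: no left child.
    At 5: go right to 13.
      13 is a leaf — visit 13.
    Visit 5.
  Visit 30.
At 33: go right to 1.
  At 1: go left to 14.
    At 14: go left to 23.
      At 23: no left child.
      At 23: go right to 31.
        31 is a leaf — visit 31.
      Visit 23.
    At 14: go right to 9.
      9 is a leaf — visit 9.
    Visit 14.
  At 1: go right to 32.
    At 32: go left to 12.
      At 12: no left child.
      At 12: go right to 27.
        At 27: no left child.
        At 27: go right to 28.
          28 is a leaf — visit 28.
        Visit 27.
      Visit 12.
    At 32: no right child.
    Visit 32.
  Visit 1.
Visit 33.
Full post-order sequence: 8, 10, 13, 5, 30, 31, 23, 9, 14, 28, 27, 12, 32, 1, 33.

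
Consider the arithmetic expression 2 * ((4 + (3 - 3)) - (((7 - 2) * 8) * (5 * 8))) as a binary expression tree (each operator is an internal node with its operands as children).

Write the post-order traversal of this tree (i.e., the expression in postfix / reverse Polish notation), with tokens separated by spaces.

2 4 3 3 - + 7 2 - 8 * 5 8 * * - *

Post-order on an expression tree gives postfix notation: for each operator, emit left operand, right operand, then the operator.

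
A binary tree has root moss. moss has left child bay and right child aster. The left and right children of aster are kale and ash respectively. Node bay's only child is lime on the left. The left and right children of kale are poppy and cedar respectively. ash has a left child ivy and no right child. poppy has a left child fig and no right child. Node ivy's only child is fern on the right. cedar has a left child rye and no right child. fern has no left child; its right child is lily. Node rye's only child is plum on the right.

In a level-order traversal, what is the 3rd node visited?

aster

Level-order visits nodes level by level from the root, left to right within each level.
Level 0: moss
Level 1: bay, aster
Level 2: lime, kale, ash
Level 3: poppy, cedar, ivy
Level 4: fig, rye, fern
Level 5: plum, lily
Full level-order sequence: moss, bay, aster, lime, kale, ash, poppy, cedar, ivy, fig, rye, fern, plum, lily.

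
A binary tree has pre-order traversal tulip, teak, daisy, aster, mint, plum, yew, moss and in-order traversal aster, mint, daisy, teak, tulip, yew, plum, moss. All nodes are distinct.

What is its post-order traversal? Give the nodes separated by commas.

mint, aster, daisy, teak, yew, moss, plum, tulip

The first element of pre-order is the root; it splits in-order into left and right subtrees.
Root tulip: left subtree has 4 nodes {aster, mint, daisy, teak}, right has 3 {yew, plum, moss}.
  Root teak: left subtree has 3 nodes {aster, mint, daisy}, right has 0 { }.
    Root daisy: left subtree has 2 nodes {aster, mint}, right has 0 { }.
      Root aster: left subtree has 0 nodes { }, right has 1 {mint}.
  Root plum: left subtree has 1 node {yew}, right has 1 {moss}.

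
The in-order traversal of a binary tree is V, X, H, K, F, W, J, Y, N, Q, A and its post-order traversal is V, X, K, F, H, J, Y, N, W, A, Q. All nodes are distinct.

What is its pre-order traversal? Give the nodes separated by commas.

The last element of post-order is the root; it splits in-order into left and right subtrees.
Root Q: left subtree has 9 nodes {V, X, H, K, F, W, J, Y, N}, right has 1 {A}.
  Root W: left subtree has 5 nodes {V, X, H, K, F}, right has 3 {J, Y, N}.
    Root H: left subtree has 2 nodes {V, X}, right has 2 {K, F}.
      Root X: left subtree has 1 node {V}, right has 0 { }.
      Root F: left subtree has 1 node {K}, right has 0 { }.
    Root N: left subtree has 2 nodes {J, Y}, right has 0 { }.
      Root Y: left subtree has 1 node {J}, right has 0 { }.

Q, W, H, X, V, F, K, N, Y, J, A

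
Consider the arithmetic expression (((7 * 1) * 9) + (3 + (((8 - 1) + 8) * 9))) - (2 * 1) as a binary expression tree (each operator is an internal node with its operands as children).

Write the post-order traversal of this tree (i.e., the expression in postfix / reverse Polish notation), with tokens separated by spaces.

7 1 * 9 * 3 8 1 - 8 + 9 * + + 2 1 * -

Post-order on an expression tree gives postfix notation: for each operator, emit left operand, right operand, then the operator.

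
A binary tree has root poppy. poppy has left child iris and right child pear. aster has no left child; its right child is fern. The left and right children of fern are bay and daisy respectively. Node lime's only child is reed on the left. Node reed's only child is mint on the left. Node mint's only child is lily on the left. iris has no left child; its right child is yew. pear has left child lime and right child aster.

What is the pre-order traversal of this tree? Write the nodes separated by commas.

poppy, iris, yew, pear, lime, reed, mint, lily, aster, fern, bay, daisy

Pre-order visits the node, then its left subtree, then its right subtree.
Visit poppy.
At poppy: go left to iris.
  Visit iris.
  At iris: no left child.
  At iris: go right to yew.
    yew is a leaf — visit yew.
At poppy: go right to pear.
  Visit pear.
  At pear: go left to lime.
    Visit lime.
    At lime: go left to reed.
      Visit reed.
      At reed: go left to mint.
        Visit mint.
        At mint: go left to lily.
          lily is a leaf — visit lily.
        At mint: no right child.
      At reed: no right child.
    At lime: no right child.
  At pear: go right to aster.
    Visit aster.
    At aster: no left child.
    At aster: go right to fern.
      Visit fern.
      At fern: go left to bay.
        bay is a leaf — visit bay.
      At fern: go right to daisy.
        daisy is a leaf — visit daisy.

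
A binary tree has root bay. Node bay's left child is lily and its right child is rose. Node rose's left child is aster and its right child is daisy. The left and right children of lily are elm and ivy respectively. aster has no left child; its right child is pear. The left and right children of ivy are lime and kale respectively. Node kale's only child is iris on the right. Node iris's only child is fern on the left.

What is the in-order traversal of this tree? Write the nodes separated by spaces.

In-order visits the left subtree, then the node, then the right subtree.
At bay: go left to lily.
  At lily: go left to elm.
    elm is a leaf — visit elm.
  Visit lily.
  At lily: go right to ivy.
    At ivy: go left to lime.
      lime is a leaf — visit lime.
    Visit ivy.
    At ivy: go right to kale.
      At kale: no left child.
      Visit kale.
      At kale: go right to iris.
        At iris: go left to fern.
          fern is a leaf — visit fern.
        Visit iris.
        At iris: no right child.
Visit bay.
At bay: go right to rose.
  At rose: go left to aster.
    At aster: no left child.
    Visit aster.
    At aster: go right to pear.
      pear is a leaf — visit pear.
  Visit rose.
  At rose: go right to daisy.
    daisy is a leaf — visit daisy.

elm lily lime ivy kale fern iris bay aster pear rose daisy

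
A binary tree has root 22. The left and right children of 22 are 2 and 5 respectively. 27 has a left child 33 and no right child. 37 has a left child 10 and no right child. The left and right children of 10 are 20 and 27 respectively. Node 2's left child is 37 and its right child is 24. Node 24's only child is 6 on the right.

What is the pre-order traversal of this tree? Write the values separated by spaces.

Pre-order visits the node, then its left subtree, then its right subtree.
Visit 22.
At 22: go left to 2.
  Visit 2.
  At 2: go left to 37.
    Visit 37.
    At 37: go left to 10.
      Visit 10.
      At 10: go left to 20.
        20 is a leaf — visit 20.
      At 10: go right to 27.
        Visit 27.
        At 27: go left to 33.
          33 is a leaf — visit 33.
        At 27: no right child.
    At 37: no right child.
  At 2: go right to 24.
    Visit 24.
    At 24: no left child.
    At 24: go right to 6.
      6 is a leaf — visit 6.
At 22: go right to 5.
  5 is a leaf — visit 5.

22 2 37 10 20 27 33 24 6 5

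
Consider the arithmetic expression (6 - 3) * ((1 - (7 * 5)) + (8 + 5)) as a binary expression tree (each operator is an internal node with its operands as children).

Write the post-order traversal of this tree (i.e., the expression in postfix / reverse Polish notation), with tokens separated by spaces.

Post-order on an expression tree gives postfix notation: for each operator, emit left operand, right operand, then the operator.

6 3 - 1 7 5 * - 8 5 + + *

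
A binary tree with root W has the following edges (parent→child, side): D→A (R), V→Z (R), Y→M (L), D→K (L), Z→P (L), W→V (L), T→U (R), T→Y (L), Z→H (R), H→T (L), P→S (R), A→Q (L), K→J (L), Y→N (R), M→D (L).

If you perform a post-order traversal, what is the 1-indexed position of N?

Post-order visits the left subtree, then the right subtree, then the node.
At W: go left to V.
  At V: no left child.
  At V: go right to Z.
    At Z: go left to P.
      At P: no left child.
      At P: go right to S.
        S is a leaf — visit S.
      Visit P.
    At Z: go right to H.
      At H: go left to T.
        At T: go left to Y.
          At Y: go left to M.
            At M: go left to D.
              At D: go left to K.
                At K: go left to J.
                  J is a leaf — visit J.
                At K: no right child.
                Visit K.
              At D: go right to A.
                At A: go left to Q.
                  Q is a leaf — visit Q.
                At A: no right child.
                Visit A.
              Visit D.
            At M: no right child.
            Visit M.
          At Y: go right to N.
            N is a leaf — visit N.
          Visit Y.
        At T: go right to U.
          U is a leaf — visit U.
        Visit T.
      At H: no right child.
      Visit H.
    Visit Z.
  Visit V.
At W: no right child.
Visit W.
Full post-order sequence: S, P, J, K, Q, A, D, M, N, Y, U, T, H, Z, V, W.

9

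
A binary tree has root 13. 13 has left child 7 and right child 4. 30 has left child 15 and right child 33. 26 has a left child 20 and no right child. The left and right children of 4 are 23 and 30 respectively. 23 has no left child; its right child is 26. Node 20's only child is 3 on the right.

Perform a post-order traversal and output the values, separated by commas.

Post-order visits the left subtree, then the right subtree, then the node.
At 13: go left to 7.
  7 is a leaf — visit 7.
At 13: go right to 4.
  At 4: go left to 23.
    At 23: no left child.
    At 23: go right to 26.
      At 26: go left to 20.
        At 20: no left child.
        At 20: go right to 3.
          3 is a leaf — visit 3.
        Visit 20.
      At 26: no right child.
      Visit 26.
    Visit 23.
  At 4: go right to 30.
    At 30: go left to 15.
      15 is a leaf — visit 15.
    At 30: go right to 33.
      33 is a leaf — visit 33.
    Visit 30.
  Visit 4.
Visit 13.

7, 3, 20, 26, 23, 15, 33, 30, 4, 13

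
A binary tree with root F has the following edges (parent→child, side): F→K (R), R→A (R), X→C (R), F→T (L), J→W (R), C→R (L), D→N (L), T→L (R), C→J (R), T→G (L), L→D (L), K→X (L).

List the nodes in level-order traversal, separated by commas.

F, T, K, G, L, X, D, C, N, R, J, A, W

Level-order visits nodes level by level from the root, left to right within each level.
Level 0: F
Level 1: T, K
Level 2: G, L, X
Level 3: D, C
Level 4: N, R, J
Level 5: A, W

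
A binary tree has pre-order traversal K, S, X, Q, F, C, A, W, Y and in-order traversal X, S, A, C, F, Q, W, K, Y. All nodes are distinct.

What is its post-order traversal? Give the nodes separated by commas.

X, A, C, F, W, Q, S, Y, K

The first element of pre-order is the root; it splits in-order into left and right subtrees.
Root K: left subtree has 7 nodes {X, S, A, C, F, Q, W}, right has 1 {Y}.
  Root S: left subtree has 1 node {X}, right has 5 {A, C, F, Q, W}.
    Root Q: left subtree has 3 nodes {A, C, F}, right has 1 {W}.
      Root F: left subtree has 2 nodes {A, C}, right has 0 { }.
        Root C: left subtree has 1 node {A}, right has 0 { }.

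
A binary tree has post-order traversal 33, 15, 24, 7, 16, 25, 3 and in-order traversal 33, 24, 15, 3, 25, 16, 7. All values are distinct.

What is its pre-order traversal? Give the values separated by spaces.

3 24 33 15 25 16 7

The last element of post-order is the root; it splits in-order into left and right subtrees.
Root 3: left subtree has 3 nodes {33, 24, 15}, right has 3 {25, 16, 7}.
  Root 24: left subtree has 1 node {33}, right has 1 {15}.
  Root 25: left subtree has 0 nodes { }, right has 2 {16, 7}.
    Root 16: left subtree has 0 nodes { }, right has 1 {7}.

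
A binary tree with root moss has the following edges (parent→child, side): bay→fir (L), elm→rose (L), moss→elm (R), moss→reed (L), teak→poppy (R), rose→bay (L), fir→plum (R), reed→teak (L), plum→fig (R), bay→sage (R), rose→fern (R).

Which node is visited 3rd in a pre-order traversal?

teak

Pre-order visits the node, then its left subtree, then its right subtree.
Visit moss.
At moss: go left to reed.
  Visit reed.
  At reed: go left to teak.
    Visit teak.
    At teak: no left child.
    At teak: go right to poppy.
      poppy is a leaf — visit poppy.
  At reed: no right child.
At moss: go right to elm.
  Visit elm.
  At elm: go left to rose.
    Visit rose.
    At rose: go left to bay.
      Visit bay.
      At bay: go left to fir.
        Visit fir.
        At fir: no left child.
        At fir: go right to plum.
          Visit plum.
          At plum: no left child.
          At plum: go right to fig.
            fig is a leaf — visit fig.
      At bay: go right to sage.
        sage is a leaf — visit sage.
    At rose: go right to fern.
      fern is a leaf — visit fern.
  At elm: no right child.
Full pre-order sequence: moss, reed, teak, poppy, elm, rose, bay, fir, plum, fig, sage, fern.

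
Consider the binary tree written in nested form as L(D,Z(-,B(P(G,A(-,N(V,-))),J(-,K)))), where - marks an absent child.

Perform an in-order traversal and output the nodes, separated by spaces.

D L Z G P A V N B J K

In-order visits the left subtree, then the node, then the right subtree.
At L: go left to D.
  D is a leaf — visit D.
Visit L.
At L: go right to Z.
  At Z: no left child.
  Visit Z.
  At Z: go right to B.
    At B: go left to P.
      At P: go left to G.
        G is a leaf — visit G.
      Visit P.
      At P: go right to A.
        At A: no left child.
        Visit A.
        At A: go right to N.
          At N: go left to V.
            V is a leaf — visit V.
          Visit N.
          At N: no right child.
    Visit B.
    At B: go right to J.
      At J: no left child.
      Visit J.
      At J: go right to K.
        K is a leaf — visit K.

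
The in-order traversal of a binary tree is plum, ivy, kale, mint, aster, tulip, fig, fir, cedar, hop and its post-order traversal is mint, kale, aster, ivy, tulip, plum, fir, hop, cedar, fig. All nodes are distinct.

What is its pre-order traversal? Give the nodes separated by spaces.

fig plum tulip ivy aster kale mint cedar fir hop

The last element of post-order is the root; it splits in-order into left and right subtrees.
Root fig: left subtree has 6 nodes {plum, ivy, kale, mint, aster, tulip}, right has 3 {fir, cedar, hop}.
  Root plum: left subtree has 0 nodes { }, right has 5 {ivy, kale, mint, aster, tulip}.
    Root tulip: left subtree has 4 nodes {ivy, kale, mint, aster}, right has 0 { }.
      Root ivy: left subtree has 0 nodes { }, right has 3 {kale, mint, aster}.
        Root aster: left subtree has 2 nodes {kale, mint}, right has 0 { }.
          Root kale: left subtree has 0 nodes { }, right has 1 {mint}.
  Root cedar: left subtree has 1 node {fir}, right has 1 {hop}.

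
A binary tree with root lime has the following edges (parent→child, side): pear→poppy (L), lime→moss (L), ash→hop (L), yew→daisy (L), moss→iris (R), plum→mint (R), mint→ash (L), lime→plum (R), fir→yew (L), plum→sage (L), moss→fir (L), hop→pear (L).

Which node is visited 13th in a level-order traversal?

Level-order visits nodes level by level from the root, left to right within each level.
Level 0: lime
Level 1: moss, plum
Level 2: fir, iris, sage, mint
Level 3: yew, ash
Level 4: daisy, hop
Level 5: pear
Level 6: poppy
Full level-order sequence: lime, moss, plum, fir, iris, sage, mint, yew, ash, daisy, hop, pear, poppy.

poppy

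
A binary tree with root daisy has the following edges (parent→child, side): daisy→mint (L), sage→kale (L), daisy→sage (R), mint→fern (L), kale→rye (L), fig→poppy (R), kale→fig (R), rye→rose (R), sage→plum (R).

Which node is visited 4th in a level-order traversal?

Level-order visits nodes level by level from the root, left to right within each level.
Level 0: daisy
Level 1: mint, sage
Level 2: fern, kale, plum
Level 3: rye, fig
Level 4: rose, poppy
Full level-order sequence: daisy, mint, sage, fern, kale, plum, rye, fig, rose, poppy.

fern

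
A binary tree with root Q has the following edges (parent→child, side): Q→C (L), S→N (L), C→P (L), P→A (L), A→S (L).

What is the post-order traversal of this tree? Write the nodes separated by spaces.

Post-order visits the left subtree, then the right subtree, then the node.
At Q: go left to C.
  At C: go left to P.
    At P: go left to A.
      At A: go left to S.
        At S: go left to N.
          N is a leaf — visit N.
        At S: no right child.
        Visit S.
      At A: no right child.
      Visit A.
    At P: no right child.
    Visit P.
  At C: no right child.
  Visit C.
At Q: no right child.
Visit Q.

N S A P C Q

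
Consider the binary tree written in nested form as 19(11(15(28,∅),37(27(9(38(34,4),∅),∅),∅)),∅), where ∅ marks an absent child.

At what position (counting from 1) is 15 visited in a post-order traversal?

Post-order visits the left subtree, then the right subtree, then the node.
At 19: go left to 11.
  At 11: go left to 15.
    At 15: go left to 28.
      28 is a leaf — visit 28.
    At 15: no right child.
    Visit 15.
  At 11: go right to 37.
    At 37: go left to 27.
      At 27: go left to 9.
        At 9: go left to 38.
          At 38: go left to 34.
            34 is a leaf — visit 34.
          At 38: go right to 4.
            4 is a leaf — visit 4.
          Visit 38.
        At 9: no right child.
        Visit 9.
      At 27: no right child.
      Visit 27.
    At 37: no right child.
    Visit 37.
  Visit 11.
At 19: no right child.
Visit 19.
Full post-order sequence: 28, 15, 34, 4, 38, 9, 27, 37, 11, 19.

2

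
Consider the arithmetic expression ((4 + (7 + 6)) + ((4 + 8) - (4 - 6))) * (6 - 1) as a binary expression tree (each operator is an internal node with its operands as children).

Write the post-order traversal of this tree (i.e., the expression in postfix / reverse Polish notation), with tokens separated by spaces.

4 7 6 + + 4 8 + 4 6 - - + 6 1 - *

Post-order on an expression tree gives postfix notation: for each operator, emit left operand, right operand, then the operator.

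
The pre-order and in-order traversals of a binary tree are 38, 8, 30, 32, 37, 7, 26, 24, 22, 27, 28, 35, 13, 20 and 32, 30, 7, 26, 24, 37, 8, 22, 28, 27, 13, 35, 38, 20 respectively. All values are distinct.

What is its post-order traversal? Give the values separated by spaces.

32 24 26 7 37 30 28 13 35 27 22 8 20 38

The first element of pre-order is the root; it splits in-order into left and right subtrees.
Root 38: left subtree has 12 nodes {32, 30, 7, 26, 24, 37, 8, 22, 28, 27, 13, 35}, right has 1 {20}.
  Root 8: left subtree has 6 nodes {32, 30, 7, 26, 24, 37}, right has 5 {22, 28, 27, 13, 35}.
    Root 30: left subtree has 1 node {32}, right has 4 {7, 26, 24, 37}.
      Root 37: left subtree has 3 nodes {7, 26, 24}, right has 0 { }.
        Root 7: left subtree has 0 nodes { }, right has 2 {26, 24}.
          Root 26: left subtree has 0 nodes { }, right has 1 {24}.
    Root 22: left subtree has 0 nodes { }, right has 4 {28, 27, 13, 35}.
      Root 27: left subtree has 1 node {28}, right has 2 {13, 35}.
        Root 35: left subtree has 1 node {13}, right has 0 { }.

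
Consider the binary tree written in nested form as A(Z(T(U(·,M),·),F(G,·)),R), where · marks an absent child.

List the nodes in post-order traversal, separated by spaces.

M U T G F Z R A

Post-order visits the left subtree, then the right subtree, then the node.
At A: go left to Z.
  At Z: go left to T.
    At T: go left to U.
      At U: no left child.
      At U: go right to M.
        M is a leaf — visit M.
      Visit U.
    At T: no right child.
    Visit T.
  At Z: go right to F.
    At F: go left to G.
      G is a leaf — visit G.
    At F: no right child.
    Visit F.
  Visit Z.
At A: go right to R.
  R is a leaf — visit R.
Visit A.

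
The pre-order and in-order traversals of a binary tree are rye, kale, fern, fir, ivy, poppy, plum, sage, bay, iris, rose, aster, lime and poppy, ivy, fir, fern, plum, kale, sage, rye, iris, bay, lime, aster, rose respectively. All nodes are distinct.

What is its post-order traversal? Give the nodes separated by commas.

The first element of pre-order is the root; it splits in-order into left and right subtrees.
Root rye: left subtree has 7 nodes {poppy, ivy, fir, fern, plum, kale, sage}, right has 5 {iris, bay, lime, aster, rose}.
  Root kale: left subtree has 5 nodes {poppy, ivy, fir, fern, plum}, right has 1 {sage}.
    Root fern: left subtree has 3 nodes {poppy, ivy, fir}, right has 1 {plum}.
      Root fir: left subtree has 2 nodes {poppy, ivy}, right has 0 { }.
        Root ivy: left subtree has 1 node {poppy}, right has 0 { }.
  Root bay: left subtree has 1 node {iris}, right has 3 {lime, aster, rose}.
    Root rose: left subtree has 2 nodes {lime, aster}, right has 0 { }.
      Root aster: left subtree has 1 node {lime}, right has 0 { }.

poppy, ivy, fir, plum, fern, sage, kale, iris, lime, aster, rose, bay, rye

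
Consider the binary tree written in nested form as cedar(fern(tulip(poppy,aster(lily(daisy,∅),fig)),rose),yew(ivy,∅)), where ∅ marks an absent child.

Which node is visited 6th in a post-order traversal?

Post-order visits the left subtree, then the right subtree, then the node.
At cedar: go left to fern.
  At fern: go left to tulip.
    At tulip: go left to poppy.
      poppy is a leaf — visit poppy.
    At tulip: go right to aster.
      At aster: go left to lily.
        At lily: go left to daisy.
          daisy is a leaf — visit daisy.
        At lily: no right child.
        Visit lily.
      At aster: go right to fig.
        fig is a leaf — visit fig.
      Visit aster.
    Visit tulip.
  At fern: go right to rose.
    rose is a leaf — visit rose.
  Visit fern.
At cedar: go right to yew.
  At yew: go left to ivy.
    ivy is a leaf — visit ivy.
  At yew: no right child.
  Visit yew.
Visit cedar.
Full post-order sequence: poppy, daisy, lily, fig, aster, tulip, rose, fern, ivy, yew, cedar.

tulip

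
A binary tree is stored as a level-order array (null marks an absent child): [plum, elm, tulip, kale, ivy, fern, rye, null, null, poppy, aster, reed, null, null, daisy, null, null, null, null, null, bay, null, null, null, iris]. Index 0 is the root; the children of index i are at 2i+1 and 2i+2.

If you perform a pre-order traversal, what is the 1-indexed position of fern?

9

Pre-order visits the node, then its left subtree, then its right subtree.
Visit plum.
At plum: go left to elm.
  Visit elm.
  At elm: go left to kale.
    kale is a leaf — visit kale.
  At elm: go right to ivy.
    Visit ivy.
    At ivy: go left to poppy.
      Visit poppy.
      At poppy: no left child.
      At poppy: go right to bay.
        bay is a leaf — visit bay.
    At ivy: go right to aster.
      aster is a leaf — visit aster.
At plum: go right to tulip.
  Visit tulip.
  At tulip: go left to fern.
    Visit fern.
    At fern: go left to reed.
      Visit reed.
      At reed: no left child.
      At reed: go right to iris.
        iris is a leaf — visit iris.
    At fern: no right child.
  At tulip: go right to rye.
    Visit rye.
    At rye: no left child.
    At rye: go right to daisy.
      daisy is a leaf — visit daisy.
Full pre-order sequence: plum, elm, kale, ivy, poppy, bay, aster, tulip, fern, reed, iris, rye, daisy.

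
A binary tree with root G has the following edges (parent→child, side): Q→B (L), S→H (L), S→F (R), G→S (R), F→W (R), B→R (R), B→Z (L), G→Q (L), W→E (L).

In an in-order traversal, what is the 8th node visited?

F

In-order visits the left subtree, then the node, then the right subtree.
At G: go left to Q.
  At Q: go left to B.
    At B: go left to Z.
      Z is a leaf — visit Z.
    Visit B.
    At B: go right to R.
      R is a leaf — visit R.
  Visit Q.
  At Q: no right child.
Visit G.
At G: go right to S.
  At S: go left to H.
    H is a leaf — visit H.
  Visit S.
  At S: go right to F.
    At F: no left child.
    Visit F.
    At F: go right to W.
      At W: go left to E.
        E is a leaf — visit E.
      Visit W.
      At W: no right child.
Full in-order sequence: Z, B, R, Q, G, H, S, F, E, W.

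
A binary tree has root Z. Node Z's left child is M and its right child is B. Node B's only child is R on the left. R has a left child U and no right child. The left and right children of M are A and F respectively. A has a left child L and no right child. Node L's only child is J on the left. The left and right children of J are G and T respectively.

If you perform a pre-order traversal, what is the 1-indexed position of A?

3

Pre-order visits the node, then its left subtree, then its right subtree.
Visit Z.
At Z: go left to M.
  Visit M.
  At M: go left to A.
    Visit A.
    At A: go left to L.
      Visit L.
      At L: go left to J.
        Visit J.
        At J: go left to G.
          G is a leaf — visit G.
        At J: go right to T.
          T is a leaf — visit T.
      At L: no right child.
    At A: no right child.
  At M: go right to F.
    F is a leaf — visit F.
At Z: go right to B.
  Visit B.
  At B: go left to R.
    Visit R.
    At R: go left to U.
      U is a leaf — visit U.
    At R: no right child.
  At B: no right child.
Full pre-order sequence: Z, M, A, L, J, G, T, F, B, R, U.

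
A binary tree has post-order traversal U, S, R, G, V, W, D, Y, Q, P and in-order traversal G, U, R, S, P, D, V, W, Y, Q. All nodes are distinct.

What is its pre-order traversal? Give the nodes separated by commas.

The last element of post-order is the root; it splits in-order into left and right subtrees.
Root P: left subtree has 4 nodes {G, U, R, S}, right has 5 {D, V, W, Y, Q}.
  Root G: left subtree has 0 nodes { }, right has 3 {U, R, S}.
    Root R: left subtree has 1 node {U}, right has 1 {S}.
  Root Q: left subtree has 4 nodes {D, V, W, Y}, right has 0 { }.
    Root Y: left subtree has 3 nodes {D, V, W}, right has 0 { }.
      Root D: left subtree has 0 nodes { }, right has 2 {V, W}.
        Root W: left subtree has 1 node {V}, right has 0 { }.

P, G, R, U, S, Q, Y, D, W, V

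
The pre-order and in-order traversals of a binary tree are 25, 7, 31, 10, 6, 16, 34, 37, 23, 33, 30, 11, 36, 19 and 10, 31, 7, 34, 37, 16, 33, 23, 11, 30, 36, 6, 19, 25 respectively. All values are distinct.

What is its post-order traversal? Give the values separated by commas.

10, 31, 37, 34, 33, 11, 36, 30, 23, 16, 19, 6, 7, 25

The first element of pre-order is the root; it splits in-order into left and right subtrees.
Root 25: left subtree has 13 nodes {10, 31, 7, 34, 37, 16, 33, 23, 11, 30, 36, 6, 19}, right has 0 { }.
  Root 7: left subtree has 2 nodes {10, 31}, right has 10 {34, 37, 16, 33, 23, 11, 30, 36, 6, 19}.
    Root 31: left subtree has 1 node {10}, right has 0 { }.
    Root 6: left subtree has 8 nodes {34, 37, 16, 33, 23, 11, 30, 36}, right has 1 {19}.
      Root 16: left subtree has 2 nodes {34, 37}, right has 5 {33, 23, 11, 30, 36}.
        Root 34: left subtree has 0 nodes { }, right has 1 {37}.
        Root 23: left subtree has 1 node {33}, right has 3 {11, 30, 36}.
          Root 30: left subtree has 1 node {11}, right has 1 {36}.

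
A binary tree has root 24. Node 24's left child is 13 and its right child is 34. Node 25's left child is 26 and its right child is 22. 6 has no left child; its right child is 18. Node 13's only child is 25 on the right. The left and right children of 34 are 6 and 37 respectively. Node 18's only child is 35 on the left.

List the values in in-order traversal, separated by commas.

In-order visits the left subtree, then the node, then the right subtree.
At 24: go left to 13.
  At 13: no left child.
  Visit 13.
  At 13: go right to 25.
    At 25: go left to 26.
      26 is a leaf — visit 26.
    Visit 25.
    At 25: go right to 22.
      22 is a leaf — visit 22.
Visit 24.
At 24: go right to 34.
  At 34: go left to 6.
    At 6: no left child.
    Visit 6.
    At 6: go right to 18.
      At 18: go left to 35.
        35 is a leaf — visit 35.
      Visit 18.
      At 18: no right child.
  Visit 34.
  At 34: go right to 37.
    37 is a leaf — visit 37.

13, 26, 25, 22, 24, 6, 35, 18, 34, 37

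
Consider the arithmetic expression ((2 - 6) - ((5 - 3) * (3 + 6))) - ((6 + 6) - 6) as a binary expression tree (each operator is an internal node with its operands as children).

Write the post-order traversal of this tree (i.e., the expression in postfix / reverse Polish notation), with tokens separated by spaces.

2 6 - 5 3 - 3 6 + * - 6 6 + 6 - -

Post-order on an expression tree gives postfix notation: for each operator, emit left operand, right operand, then the operator.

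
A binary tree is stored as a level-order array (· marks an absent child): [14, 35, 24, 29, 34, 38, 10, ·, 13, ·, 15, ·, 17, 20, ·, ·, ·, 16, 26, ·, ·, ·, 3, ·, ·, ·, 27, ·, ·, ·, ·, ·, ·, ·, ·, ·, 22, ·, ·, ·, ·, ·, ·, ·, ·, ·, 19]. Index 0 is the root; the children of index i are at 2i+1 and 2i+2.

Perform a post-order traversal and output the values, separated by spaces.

22 16 26 13 29 19 3 15 34 35 27 17 38 20 10 24 14

Post-order visits the left subtree, then the right subtree, then the node.
At 14: go left to 35.
  At 35: go left to 29.
    At 29: no left child.
    At 29: go right to 13.
      At 13: go left to 16.
        At 16: no left child.
        At 16: go right to 22.
          22 is a leaf — visit 22.
        Visit 16.
      At 13: go right to 26.
        26 is a leaf — visit 26.
      Visit 13.
    Visit 29.
  At 35: go right to 34.
    At 34: no left child.
    At 34: go right to 15.
      At 15: no left child.
      At 15: go right to 3.
        At 3: no left child.
        At 3: go right to 19.
          19 is a leaf — visit 19.
        Visit 3.
      Visit 15.
    Visit 34.
  Visit 35.
At 14: go right to 24.
  At 24: go left to 38.
    At 38: no left child.
    At 38: go right to 17.
      At 17: no left child.
      At 17: go right to 27.
        27 is a leaf — visit 27.
      Visit 17.
    Visit 38.
  At 24: go right to 10.
    At 10: go left to 20.
      20 is a leaf — visit 20.
    At 10: no right child.
    Visit 10.
  Visit 24.
Visit 14.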